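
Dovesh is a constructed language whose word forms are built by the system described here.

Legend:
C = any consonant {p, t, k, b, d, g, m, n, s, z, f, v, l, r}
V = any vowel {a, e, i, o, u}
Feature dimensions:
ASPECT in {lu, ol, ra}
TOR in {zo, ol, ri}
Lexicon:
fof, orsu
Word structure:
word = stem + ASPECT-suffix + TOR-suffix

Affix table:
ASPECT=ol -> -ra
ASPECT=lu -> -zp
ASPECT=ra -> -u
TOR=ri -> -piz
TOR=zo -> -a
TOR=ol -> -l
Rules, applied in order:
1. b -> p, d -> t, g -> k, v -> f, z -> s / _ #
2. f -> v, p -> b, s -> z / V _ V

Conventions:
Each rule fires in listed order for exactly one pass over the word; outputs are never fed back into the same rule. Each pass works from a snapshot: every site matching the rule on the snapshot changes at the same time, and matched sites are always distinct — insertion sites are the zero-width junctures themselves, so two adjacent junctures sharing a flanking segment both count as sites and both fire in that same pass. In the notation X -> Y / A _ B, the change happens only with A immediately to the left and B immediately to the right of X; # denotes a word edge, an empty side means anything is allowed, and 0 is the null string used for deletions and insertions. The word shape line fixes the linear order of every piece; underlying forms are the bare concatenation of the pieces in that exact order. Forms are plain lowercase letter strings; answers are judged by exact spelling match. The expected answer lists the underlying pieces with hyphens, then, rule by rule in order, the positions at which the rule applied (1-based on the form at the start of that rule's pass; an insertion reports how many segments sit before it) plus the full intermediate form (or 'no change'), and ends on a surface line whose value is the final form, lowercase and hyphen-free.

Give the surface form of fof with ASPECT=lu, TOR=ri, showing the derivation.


underlying: fof-zp-piz
1. b -> p, d -> t, g -> k, v -> f, z -> s / _ #: fires at position(s) 8: fofzppis
2. f -> v, p -> b, s -> z / V _ V: no change
surface: fofzppis


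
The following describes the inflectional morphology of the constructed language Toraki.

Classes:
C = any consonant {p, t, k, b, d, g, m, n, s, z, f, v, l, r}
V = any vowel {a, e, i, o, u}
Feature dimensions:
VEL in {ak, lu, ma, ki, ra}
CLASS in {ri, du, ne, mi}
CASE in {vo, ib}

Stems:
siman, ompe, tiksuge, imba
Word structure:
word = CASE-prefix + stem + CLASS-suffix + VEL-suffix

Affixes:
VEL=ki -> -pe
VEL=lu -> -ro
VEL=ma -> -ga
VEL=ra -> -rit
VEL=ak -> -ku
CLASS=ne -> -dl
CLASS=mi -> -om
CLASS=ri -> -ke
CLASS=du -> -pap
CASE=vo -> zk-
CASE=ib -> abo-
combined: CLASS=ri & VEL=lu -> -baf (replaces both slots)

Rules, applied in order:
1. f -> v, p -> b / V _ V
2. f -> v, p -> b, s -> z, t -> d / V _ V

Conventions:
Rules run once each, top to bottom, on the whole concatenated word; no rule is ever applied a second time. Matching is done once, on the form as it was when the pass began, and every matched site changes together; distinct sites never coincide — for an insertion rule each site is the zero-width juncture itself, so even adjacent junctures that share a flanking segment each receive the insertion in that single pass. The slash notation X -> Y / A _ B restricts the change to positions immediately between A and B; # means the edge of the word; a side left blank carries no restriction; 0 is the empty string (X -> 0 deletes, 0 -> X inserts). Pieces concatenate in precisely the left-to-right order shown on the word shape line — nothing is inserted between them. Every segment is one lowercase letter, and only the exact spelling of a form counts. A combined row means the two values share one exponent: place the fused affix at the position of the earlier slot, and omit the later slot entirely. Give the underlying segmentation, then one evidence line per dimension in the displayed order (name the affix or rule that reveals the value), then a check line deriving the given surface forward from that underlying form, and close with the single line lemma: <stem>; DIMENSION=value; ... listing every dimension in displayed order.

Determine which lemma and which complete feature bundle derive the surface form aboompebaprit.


underlying: abo-ompe-pap-rit
VEL=ra - signalled by the affix -rit
CLASS=du - signalled by the affix -pap
CASE=ib - signalled by the affix abo-
check: aboompepaprit -> aboompebaprit -> aboompebaprit
lemma: ompe; VEL=ra; CLASS=du; CASE=ib


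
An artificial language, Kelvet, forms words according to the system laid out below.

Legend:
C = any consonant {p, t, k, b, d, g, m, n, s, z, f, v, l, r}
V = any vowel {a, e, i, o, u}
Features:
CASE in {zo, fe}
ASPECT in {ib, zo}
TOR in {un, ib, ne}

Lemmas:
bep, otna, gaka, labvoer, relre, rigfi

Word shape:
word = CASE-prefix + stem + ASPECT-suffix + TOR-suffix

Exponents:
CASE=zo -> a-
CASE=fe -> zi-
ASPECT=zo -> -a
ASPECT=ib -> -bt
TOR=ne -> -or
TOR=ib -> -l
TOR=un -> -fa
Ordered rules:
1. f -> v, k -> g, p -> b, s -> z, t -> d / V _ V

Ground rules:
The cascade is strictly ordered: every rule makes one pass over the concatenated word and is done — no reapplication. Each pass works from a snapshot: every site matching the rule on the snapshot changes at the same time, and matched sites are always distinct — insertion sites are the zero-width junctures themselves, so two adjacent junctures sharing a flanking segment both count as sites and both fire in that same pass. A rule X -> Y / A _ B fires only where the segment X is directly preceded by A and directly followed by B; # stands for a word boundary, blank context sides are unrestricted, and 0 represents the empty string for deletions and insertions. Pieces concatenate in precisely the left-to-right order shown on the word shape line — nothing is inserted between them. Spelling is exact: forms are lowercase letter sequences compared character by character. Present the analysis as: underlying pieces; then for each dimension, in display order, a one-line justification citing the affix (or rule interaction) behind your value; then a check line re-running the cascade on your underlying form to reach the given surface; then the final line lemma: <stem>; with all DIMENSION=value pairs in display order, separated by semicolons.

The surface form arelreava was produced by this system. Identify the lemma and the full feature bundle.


underlying: a-relre-a-fa
CASE=zo - signalled by the affix a-
ASPECT=zo - signalled by the affix -a
TOR=un - signalled by the affix -fa
check: arelreafa -> arelreava
lemma: relre; CASE=zo; ASPECT=zo; TOR=un


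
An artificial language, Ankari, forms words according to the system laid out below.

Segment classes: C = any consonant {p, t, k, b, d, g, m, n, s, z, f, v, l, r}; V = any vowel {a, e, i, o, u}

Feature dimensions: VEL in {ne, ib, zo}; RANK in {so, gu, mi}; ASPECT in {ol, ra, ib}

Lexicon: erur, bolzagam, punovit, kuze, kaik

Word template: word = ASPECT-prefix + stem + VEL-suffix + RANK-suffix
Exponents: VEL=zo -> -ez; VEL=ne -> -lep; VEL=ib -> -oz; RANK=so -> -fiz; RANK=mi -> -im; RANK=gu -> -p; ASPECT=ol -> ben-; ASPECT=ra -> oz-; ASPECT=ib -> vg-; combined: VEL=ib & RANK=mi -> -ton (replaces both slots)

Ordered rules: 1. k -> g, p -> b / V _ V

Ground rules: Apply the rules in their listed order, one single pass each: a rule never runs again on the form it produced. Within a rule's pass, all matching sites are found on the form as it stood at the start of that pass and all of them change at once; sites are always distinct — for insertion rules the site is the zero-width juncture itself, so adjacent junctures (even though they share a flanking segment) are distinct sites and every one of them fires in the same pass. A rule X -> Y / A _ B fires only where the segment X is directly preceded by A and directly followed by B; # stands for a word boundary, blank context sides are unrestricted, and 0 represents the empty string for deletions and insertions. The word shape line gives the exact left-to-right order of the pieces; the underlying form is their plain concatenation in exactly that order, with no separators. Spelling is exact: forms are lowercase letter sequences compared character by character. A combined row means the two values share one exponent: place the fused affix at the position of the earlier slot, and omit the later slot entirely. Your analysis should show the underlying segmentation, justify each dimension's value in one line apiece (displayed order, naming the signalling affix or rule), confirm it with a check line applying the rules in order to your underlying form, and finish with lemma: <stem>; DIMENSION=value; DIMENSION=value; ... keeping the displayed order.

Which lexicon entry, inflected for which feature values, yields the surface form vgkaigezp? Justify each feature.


underlying: vg-kaik-ez-p
VEL=zo - signalled by the affix -ez
RANK=gu - signalled by the affix -p
ASPECT=ib - signalled by the affix vg-
check: vgkaikezp -> vgkaigezp
lemma: kaik; VEL=zo; RANK=gu; ASPECT=ib


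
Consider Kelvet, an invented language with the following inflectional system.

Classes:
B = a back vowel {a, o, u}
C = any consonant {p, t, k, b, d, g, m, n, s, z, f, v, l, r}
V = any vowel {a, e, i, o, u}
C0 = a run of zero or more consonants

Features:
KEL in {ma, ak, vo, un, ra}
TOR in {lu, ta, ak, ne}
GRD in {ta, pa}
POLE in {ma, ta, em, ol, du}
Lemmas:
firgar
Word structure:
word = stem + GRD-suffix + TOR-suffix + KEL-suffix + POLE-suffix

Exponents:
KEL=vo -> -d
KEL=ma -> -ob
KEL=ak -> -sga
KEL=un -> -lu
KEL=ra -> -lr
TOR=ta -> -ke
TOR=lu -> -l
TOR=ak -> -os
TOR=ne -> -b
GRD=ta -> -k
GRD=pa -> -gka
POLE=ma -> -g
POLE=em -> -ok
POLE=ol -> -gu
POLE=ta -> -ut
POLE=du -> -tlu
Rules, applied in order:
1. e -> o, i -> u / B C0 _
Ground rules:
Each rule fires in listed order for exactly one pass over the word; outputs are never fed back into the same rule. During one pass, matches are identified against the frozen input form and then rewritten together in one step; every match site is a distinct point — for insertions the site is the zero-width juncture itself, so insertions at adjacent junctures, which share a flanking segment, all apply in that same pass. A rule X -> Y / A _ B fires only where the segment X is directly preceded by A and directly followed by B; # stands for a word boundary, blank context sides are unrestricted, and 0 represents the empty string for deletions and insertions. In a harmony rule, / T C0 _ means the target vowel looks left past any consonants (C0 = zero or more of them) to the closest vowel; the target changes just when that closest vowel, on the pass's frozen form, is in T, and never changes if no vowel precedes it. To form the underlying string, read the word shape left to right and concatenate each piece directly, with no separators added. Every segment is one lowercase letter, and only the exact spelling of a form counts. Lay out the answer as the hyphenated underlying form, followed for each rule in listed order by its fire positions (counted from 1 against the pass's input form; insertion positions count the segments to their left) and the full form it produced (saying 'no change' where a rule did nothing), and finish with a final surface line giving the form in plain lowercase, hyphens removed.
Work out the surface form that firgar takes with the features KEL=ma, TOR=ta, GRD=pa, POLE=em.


underlying: firgar-gka-ke-ob-ok
1. e -> o, i -> u / B C0 _: fires at position(s) 11: firgargkakoobok
surface: firgargkakoobok


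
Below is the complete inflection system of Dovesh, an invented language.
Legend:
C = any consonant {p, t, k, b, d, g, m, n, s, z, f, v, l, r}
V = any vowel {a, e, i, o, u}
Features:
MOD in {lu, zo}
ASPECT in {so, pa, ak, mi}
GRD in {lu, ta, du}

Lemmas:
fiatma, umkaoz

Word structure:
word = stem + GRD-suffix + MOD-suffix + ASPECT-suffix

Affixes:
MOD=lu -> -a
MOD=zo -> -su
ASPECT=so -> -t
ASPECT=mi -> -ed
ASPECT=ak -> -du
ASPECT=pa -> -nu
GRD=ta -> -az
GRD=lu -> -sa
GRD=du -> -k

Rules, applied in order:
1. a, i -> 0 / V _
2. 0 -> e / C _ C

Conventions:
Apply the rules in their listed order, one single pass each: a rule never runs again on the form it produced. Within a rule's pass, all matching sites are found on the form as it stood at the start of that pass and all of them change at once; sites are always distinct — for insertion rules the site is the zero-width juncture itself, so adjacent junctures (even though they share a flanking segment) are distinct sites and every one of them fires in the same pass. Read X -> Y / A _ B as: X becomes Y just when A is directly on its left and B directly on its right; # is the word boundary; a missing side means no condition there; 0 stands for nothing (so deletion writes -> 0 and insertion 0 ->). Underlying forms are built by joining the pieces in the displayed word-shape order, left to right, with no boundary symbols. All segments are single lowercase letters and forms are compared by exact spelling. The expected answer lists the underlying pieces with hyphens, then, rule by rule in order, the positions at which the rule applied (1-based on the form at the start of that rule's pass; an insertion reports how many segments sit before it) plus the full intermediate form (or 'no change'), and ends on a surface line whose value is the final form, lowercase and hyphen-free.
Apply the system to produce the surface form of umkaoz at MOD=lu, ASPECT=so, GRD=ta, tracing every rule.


underlying: umkaoz-az-a-t
1. a, i -> 0 / V _: no change
2. 0 -> e / C _ C: inserts after position(s) 2: umekaozazat
surface: umekaozazat


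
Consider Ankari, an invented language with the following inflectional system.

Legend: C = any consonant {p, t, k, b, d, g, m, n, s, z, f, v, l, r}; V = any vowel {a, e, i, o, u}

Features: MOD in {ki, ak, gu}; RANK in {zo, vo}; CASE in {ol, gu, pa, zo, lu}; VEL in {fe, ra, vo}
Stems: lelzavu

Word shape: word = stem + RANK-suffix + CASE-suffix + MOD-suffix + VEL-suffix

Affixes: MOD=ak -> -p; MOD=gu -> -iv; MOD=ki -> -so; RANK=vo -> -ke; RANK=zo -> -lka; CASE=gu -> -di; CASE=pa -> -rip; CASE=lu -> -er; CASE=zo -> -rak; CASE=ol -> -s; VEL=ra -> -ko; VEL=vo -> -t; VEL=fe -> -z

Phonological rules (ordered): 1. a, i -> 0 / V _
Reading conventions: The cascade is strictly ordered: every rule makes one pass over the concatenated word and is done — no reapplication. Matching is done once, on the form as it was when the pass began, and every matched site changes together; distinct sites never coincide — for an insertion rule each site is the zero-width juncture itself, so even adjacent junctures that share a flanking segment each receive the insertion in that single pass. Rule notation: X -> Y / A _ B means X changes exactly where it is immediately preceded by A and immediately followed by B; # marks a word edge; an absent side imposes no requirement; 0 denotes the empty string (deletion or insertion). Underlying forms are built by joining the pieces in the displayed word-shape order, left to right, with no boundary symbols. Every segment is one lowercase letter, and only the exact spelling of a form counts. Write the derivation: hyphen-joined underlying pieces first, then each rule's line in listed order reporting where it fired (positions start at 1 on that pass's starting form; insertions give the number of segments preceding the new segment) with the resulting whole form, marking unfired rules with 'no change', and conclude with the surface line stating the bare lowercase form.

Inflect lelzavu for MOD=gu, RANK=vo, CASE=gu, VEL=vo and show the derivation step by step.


underlying: lelzavu-ke-di-iv-t
1. a, i -> 0 / V _: fires at position(s) 12: lelzavukedivt
surface: lelzavukedivt


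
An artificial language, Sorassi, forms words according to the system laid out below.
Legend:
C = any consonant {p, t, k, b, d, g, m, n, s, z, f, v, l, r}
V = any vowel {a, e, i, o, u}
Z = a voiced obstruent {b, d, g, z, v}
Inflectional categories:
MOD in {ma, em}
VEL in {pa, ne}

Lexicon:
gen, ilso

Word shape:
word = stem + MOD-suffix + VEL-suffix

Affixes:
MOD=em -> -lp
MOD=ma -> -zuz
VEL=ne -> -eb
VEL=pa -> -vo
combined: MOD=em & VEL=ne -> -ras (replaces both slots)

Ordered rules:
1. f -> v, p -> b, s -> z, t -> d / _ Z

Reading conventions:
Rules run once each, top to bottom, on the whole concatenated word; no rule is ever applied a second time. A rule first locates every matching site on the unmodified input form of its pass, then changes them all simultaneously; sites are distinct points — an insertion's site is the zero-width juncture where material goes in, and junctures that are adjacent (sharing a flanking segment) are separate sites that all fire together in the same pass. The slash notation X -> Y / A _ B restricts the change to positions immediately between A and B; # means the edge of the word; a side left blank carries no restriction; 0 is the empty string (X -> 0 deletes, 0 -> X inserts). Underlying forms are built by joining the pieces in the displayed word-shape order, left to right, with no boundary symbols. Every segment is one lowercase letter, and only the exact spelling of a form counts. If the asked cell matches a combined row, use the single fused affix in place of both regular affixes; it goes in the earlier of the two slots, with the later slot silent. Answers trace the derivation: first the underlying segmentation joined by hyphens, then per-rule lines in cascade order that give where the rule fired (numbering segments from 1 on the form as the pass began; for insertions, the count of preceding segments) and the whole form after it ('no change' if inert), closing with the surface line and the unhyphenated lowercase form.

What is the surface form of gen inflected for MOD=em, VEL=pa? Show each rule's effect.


underlying: gen-lp-vo
1. f -> v, p -> b, s -> z, t -> d / _ Z: fires at position(s) 5: genlbvo
surface: genlbvo


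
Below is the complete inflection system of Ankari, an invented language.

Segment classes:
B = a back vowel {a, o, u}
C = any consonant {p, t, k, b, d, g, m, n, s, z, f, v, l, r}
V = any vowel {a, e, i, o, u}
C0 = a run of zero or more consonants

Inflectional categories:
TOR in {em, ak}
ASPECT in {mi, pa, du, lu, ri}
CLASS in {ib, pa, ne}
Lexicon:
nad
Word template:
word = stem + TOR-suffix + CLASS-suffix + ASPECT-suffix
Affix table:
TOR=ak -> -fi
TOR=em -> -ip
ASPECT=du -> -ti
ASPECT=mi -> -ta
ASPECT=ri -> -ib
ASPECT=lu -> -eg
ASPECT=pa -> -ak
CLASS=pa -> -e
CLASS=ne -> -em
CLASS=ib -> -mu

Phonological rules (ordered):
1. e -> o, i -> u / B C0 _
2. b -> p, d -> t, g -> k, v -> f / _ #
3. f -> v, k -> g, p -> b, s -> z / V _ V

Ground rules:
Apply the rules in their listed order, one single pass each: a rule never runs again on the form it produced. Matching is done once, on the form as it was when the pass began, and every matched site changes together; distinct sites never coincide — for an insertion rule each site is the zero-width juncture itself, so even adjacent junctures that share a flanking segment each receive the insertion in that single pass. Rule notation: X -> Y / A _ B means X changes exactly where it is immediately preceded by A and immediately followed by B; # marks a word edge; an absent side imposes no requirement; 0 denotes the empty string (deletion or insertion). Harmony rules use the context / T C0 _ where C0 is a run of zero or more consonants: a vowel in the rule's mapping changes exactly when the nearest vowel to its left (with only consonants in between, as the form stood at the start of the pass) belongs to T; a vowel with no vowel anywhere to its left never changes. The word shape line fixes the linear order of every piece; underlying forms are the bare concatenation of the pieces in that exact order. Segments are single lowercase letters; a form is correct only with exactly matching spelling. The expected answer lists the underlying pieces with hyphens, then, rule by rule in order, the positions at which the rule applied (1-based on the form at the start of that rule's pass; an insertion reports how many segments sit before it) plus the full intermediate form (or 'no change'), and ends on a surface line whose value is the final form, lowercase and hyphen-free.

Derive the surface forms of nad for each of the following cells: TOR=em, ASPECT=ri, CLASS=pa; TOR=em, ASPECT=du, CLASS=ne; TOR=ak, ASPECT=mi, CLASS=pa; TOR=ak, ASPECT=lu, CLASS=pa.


cell TOR=em, ASPECT=ri, CLASS=pa:
underlying: nad-ip-e-ib
1. e -> o, i -> u / B C0 _: fires at position(s) 4: nadupeib
2. b -> p, d -> t, g -> k, v -> f / _ #: fires at position(s) 8: nadupeip
3. f -> v, k -> g, p -> b, s -> z / V _ V: fires at position(s) 5: nadubeip
surface: nadubeip

cell TOR=em, ASPECT=du, CLASS=ne:
underlying: nad-ip-em-ti
1. e -> o, i -> u / B C0 _: fires at position(s) 4: nadupemti
2. b -> p, d -> t, g -> k, v -> f / _ #: no change
3. f -> v, k -> g, p -> b, s -> z / V _ V: fires at position(s) 5: nadubemti
surface: nadubemti

cell TOR=ak, ASPECT=mi, CLASS=pa:
underlying: nad-fi-e-ta
1. e -> o, i -> u / B C0 _: fires at position(s) 5: nadfueta
2. b -> p, d -> t, g -> k, v -> f / _ #: no change
3. f -> v, k -> g, p -> b, s -> z / V _ V: no change
surface: nadfueta

cell TOR=ak, ASPECT=lu, CLASS=pa:
underlying: nad-fi-e-eg
1. e -> o, i -> u / B C0 _: fires at position(s) 5: nadfueeg
2. b -> p, d -> t, g -> k, v -> f / _ #: fires at position(s) 8: nadfueek
3. f -> v, k -> g, p -> b, s -> z / V _ V: no change
surface: nadfueek


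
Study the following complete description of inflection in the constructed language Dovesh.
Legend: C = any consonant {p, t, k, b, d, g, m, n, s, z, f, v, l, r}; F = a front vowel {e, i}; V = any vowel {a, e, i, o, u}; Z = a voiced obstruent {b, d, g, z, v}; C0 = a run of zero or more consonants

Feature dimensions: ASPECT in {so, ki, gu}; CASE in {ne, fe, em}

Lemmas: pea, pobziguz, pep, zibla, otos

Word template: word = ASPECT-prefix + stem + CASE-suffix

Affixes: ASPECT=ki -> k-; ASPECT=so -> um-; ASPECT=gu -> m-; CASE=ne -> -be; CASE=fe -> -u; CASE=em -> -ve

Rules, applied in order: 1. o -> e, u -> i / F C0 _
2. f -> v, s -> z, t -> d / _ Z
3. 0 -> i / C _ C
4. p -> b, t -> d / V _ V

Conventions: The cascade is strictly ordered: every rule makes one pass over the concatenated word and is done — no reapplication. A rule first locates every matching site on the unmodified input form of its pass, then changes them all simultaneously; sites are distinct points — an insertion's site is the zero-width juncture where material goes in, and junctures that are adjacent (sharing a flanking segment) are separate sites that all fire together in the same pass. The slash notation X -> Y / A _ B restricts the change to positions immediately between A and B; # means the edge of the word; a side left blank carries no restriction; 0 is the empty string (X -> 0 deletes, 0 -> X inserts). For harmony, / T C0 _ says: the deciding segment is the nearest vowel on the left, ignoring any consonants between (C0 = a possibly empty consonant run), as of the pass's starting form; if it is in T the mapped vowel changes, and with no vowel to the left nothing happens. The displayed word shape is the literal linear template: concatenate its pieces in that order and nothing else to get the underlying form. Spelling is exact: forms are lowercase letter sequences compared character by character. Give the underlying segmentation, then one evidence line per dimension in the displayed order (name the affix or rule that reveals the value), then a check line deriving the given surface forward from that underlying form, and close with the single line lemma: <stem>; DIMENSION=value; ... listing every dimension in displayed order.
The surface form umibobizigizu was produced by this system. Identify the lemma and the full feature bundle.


underlying: um-pobziguz-u
ASPECT=so - signalled by the affix um-
CASE=fe - signalled by the affix -u
check: umpobziguzu -> umpobzigizu -> umpobzigizu -> umipobizigizu -> umibobizigizu
lemma: pobziguz; ASPECT=so; CASE=fe


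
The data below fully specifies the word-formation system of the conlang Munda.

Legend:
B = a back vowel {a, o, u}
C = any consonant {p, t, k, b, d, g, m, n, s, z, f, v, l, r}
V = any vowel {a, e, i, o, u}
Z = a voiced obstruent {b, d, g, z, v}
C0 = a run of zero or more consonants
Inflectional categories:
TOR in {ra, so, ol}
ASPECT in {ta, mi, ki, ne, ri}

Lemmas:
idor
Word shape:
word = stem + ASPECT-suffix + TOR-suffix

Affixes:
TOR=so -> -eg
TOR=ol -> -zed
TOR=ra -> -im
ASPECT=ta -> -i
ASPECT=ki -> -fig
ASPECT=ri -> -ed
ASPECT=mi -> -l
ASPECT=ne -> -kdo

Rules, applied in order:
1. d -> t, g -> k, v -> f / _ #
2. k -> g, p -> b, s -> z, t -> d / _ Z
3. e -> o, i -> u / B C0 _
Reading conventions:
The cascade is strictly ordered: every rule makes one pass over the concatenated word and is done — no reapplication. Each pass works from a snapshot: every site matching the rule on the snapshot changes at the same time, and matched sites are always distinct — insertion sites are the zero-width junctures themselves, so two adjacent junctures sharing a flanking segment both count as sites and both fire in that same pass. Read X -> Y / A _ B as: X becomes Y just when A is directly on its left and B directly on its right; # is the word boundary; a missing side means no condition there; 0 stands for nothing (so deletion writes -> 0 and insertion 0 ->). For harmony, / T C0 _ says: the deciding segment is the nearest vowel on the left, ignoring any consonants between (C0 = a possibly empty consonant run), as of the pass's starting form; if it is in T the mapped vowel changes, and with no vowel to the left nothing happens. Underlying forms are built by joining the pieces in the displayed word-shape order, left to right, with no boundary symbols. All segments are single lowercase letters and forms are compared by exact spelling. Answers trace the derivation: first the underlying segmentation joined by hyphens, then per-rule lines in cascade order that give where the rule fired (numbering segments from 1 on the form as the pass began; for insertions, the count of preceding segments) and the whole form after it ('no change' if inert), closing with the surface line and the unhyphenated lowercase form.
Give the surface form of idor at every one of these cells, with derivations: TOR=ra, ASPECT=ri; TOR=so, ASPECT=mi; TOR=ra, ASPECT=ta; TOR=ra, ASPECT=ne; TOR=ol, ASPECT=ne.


cell TOR=ra, ASPECT=ri:
underlying: idor-ed-im
1. d -> t, g -> k, v -> f / _ #: no change
2. k -> g, p -> b, s -> z, t -> d / _ Z: no change
3. e -> o, i -> u / B C0 _: fires at position(s) 5: idorodim
surface: idorodim

cell TOR=so, ASPECT=mi:
underlying: idor-l-eg
1. d -> t, g -> k, v -> f / _ #: fires at position(s) 7: idorlek
2. k -> g, p -> b, s -> z, t -> d / _ Z: no change
3. e -> o, i -> u / B C0 _: fires at position(s) 6: idorlok
surface: idorlok

cell TOR=ra, ASPECT=ta:
underlying: idor-i-im
1. d -> t, g -> k, v -> f / _ #: no change
2. k -> g, p -> b, s -> z, t -> d / _ Z: no change
3. e -> o, i -> u / B C0 _: fires at position(s) 5: idoruim
surface: idoruim

cell TOR=ra, ASPECT=ne:
underlying: idor-kdo-im
1. d -> t, g -> k, v -> f / _ #: no change
2. k -> g, p -> b, s -> z, t -> d / _ Z: fires at position(s) 5: idorgdoim
3. e -> o, i -> u / B C0 _: fires at position(s) 8: idorgdoum
surface: idorgdoum

cell TOR=ol, ASPECT=ne:
underlying: idor-kdo-zed
1. d -> t, g -> k, v -> f / _ #: fires at position(s) 10: idorkdozet
2. k -> g, p -> b, s -> z, t -> d / _ Z: fires at position(s) 5: idorgdozet
3. e -> o, i -> u / B C0 _: fires at position(s) 9: idorgdozot
surface: idorgdozot


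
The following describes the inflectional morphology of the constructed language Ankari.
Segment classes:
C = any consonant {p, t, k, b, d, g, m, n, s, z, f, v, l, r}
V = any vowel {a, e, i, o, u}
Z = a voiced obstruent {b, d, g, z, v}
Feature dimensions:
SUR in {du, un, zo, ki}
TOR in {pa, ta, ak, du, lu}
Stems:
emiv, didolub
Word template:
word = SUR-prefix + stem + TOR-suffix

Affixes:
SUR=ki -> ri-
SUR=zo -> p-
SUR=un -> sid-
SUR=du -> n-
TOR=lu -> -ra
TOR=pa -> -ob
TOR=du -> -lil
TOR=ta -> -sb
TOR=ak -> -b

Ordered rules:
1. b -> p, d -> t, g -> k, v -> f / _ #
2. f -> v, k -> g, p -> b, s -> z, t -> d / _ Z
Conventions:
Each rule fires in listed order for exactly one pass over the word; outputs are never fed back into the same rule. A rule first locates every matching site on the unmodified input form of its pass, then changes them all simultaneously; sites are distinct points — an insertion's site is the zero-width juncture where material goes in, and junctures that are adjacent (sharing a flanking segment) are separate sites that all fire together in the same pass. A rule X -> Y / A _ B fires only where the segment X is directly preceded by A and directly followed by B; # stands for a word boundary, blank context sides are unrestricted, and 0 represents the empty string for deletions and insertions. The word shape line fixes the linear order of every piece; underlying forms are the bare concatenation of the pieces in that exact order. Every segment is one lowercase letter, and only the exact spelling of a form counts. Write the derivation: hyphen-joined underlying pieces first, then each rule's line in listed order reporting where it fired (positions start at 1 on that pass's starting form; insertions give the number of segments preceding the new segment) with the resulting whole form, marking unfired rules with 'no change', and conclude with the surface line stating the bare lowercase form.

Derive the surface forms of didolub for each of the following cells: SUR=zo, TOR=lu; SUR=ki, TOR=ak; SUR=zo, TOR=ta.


cell SUR=zo, TOR=lu:
underlying: p-didolub-ra
1. b -> p, d -> t, g -> k, v -> f / _ #: no change
2. f -> v, k -> g, p -> b, s -> z, t -> d / _ Z: fires at position(s) 1: bdidolubra
surface: bdidolubra

cell SUR=ki, TOR=ak:
underlying: ri-didolub-b
1. b -> p, d -> t, g -> k, v -> f / _ #: fires at position(s) 10: rididolubp
2. f -> v, k -> g, p -> b, s -> z, t -> d / _ Z: no change
surface: rididolubp

cell SUR=zo, TOR=ta:
underlying: p-didolub-sb
1. b -> p, d -> t, g -> k, v -> f / _ #: fires at position(s) 10: pdidolubsp
2. f -> v, k -> g, p -> b, s -> z, t -> d / _ Z: fires at position(s) 1: bdidolubsp
surface: bdidolubsp


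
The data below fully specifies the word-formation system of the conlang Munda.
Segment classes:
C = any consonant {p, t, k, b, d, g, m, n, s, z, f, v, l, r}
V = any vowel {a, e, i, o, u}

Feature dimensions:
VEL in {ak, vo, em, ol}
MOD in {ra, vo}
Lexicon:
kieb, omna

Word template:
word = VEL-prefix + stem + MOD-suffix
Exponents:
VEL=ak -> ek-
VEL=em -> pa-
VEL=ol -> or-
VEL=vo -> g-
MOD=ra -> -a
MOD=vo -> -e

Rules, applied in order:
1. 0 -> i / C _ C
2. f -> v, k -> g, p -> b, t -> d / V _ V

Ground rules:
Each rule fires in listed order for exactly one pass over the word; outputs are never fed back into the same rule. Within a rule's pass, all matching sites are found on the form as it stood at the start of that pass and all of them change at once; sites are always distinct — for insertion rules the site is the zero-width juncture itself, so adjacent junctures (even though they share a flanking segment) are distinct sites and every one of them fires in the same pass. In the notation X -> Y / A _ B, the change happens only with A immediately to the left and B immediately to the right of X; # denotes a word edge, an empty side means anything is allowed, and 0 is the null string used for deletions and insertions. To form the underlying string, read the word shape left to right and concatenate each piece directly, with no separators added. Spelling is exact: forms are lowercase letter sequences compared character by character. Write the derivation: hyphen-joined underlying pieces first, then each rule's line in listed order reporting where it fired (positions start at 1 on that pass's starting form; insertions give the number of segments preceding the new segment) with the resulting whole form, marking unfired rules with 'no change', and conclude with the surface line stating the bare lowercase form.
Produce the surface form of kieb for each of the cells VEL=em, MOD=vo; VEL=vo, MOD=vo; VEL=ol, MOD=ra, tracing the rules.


cell VEL=em, MOD=vo:
underlying: pa-kieb-e
1. 0 -> i / C _ C: no change
2. f -> v, k -> g, p -> b, t -> d / V _ V: fires at position(s) 3: pagiebe
surface: pagiebe

cell VEL=vo, MOD=vo:
underlying: g-kieb-e
1. 0 -> i / C _ C: inserts after position(s) 1: gikiebe
2. f -> v, k -> g, p -> b, t -> d / V _ V: fires at position(s) 3: gigiebe
surface: gigiebe

cell VEL=ol, MOD=ra:
underlying: or-kieb-a
1. 0 -> i / C _ C: inserts after position(s) 2: orikieba
2. f -> v, k -> g, p -> b, t -> d / V _ V: fires at position(s) 4: origieba
surface: origieba


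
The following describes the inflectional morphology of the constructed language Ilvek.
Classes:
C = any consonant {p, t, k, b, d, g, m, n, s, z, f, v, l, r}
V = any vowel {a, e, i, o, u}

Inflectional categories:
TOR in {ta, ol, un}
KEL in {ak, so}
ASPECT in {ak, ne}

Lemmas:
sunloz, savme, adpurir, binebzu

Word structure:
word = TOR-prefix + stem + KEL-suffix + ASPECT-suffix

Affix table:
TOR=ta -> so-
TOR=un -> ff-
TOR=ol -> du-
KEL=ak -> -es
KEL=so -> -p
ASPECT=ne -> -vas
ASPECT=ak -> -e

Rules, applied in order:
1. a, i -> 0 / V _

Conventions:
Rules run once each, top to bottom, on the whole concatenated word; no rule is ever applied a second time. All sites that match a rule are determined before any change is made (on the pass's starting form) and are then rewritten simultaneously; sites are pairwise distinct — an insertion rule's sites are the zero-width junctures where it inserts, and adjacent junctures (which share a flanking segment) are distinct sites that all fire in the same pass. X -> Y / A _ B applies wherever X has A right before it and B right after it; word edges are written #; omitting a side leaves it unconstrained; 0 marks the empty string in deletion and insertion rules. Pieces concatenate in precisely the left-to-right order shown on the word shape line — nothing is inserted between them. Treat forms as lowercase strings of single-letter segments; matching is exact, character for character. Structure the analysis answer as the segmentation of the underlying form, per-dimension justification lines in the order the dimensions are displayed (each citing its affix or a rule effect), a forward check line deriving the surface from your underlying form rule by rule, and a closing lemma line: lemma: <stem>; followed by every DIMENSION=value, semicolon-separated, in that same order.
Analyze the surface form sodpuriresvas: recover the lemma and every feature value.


underlying: so-adpurir-es-vas
TOR=ta - signalled by the affix so-
KEL=ak - signalled by the affix -es
ASPECT=ne - signalled by the affix -vas
check: soadpuriresvas -> sodpuriresvas
lemma: adpurir; TOR=ta; KEL=ak; ASPECT=ne


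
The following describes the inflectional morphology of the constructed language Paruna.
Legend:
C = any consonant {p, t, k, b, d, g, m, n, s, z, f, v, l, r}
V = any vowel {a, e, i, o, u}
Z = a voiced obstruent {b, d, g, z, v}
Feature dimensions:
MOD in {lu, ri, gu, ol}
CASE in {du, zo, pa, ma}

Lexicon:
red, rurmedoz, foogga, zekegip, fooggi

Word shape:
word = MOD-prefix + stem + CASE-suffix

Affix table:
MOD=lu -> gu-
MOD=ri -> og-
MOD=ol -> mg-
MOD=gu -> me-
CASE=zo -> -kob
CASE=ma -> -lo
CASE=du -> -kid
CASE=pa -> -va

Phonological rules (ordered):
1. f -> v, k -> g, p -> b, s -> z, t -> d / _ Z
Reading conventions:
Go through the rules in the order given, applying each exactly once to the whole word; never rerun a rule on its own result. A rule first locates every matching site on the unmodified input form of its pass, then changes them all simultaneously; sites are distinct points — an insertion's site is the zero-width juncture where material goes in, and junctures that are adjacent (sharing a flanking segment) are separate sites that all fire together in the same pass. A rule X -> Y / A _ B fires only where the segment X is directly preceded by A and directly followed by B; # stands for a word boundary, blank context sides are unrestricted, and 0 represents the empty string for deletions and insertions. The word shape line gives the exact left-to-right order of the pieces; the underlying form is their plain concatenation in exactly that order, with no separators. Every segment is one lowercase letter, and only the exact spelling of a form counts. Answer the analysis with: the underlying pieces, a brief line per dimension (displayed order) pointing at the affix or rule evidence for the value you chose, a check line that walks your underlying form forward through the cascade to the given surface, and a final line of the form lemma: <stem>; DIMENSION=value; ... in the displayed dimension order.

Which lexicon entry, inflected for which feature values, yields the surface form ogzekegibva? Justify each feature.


underlying: og-zekegip-va
MOD=ri - signalled by the affix og-
CASE=pa - signalled by the affix -va
check: ogzekegipva -> ogzekegibva
lemma: zekegip; MOD=ri; CASE=pa


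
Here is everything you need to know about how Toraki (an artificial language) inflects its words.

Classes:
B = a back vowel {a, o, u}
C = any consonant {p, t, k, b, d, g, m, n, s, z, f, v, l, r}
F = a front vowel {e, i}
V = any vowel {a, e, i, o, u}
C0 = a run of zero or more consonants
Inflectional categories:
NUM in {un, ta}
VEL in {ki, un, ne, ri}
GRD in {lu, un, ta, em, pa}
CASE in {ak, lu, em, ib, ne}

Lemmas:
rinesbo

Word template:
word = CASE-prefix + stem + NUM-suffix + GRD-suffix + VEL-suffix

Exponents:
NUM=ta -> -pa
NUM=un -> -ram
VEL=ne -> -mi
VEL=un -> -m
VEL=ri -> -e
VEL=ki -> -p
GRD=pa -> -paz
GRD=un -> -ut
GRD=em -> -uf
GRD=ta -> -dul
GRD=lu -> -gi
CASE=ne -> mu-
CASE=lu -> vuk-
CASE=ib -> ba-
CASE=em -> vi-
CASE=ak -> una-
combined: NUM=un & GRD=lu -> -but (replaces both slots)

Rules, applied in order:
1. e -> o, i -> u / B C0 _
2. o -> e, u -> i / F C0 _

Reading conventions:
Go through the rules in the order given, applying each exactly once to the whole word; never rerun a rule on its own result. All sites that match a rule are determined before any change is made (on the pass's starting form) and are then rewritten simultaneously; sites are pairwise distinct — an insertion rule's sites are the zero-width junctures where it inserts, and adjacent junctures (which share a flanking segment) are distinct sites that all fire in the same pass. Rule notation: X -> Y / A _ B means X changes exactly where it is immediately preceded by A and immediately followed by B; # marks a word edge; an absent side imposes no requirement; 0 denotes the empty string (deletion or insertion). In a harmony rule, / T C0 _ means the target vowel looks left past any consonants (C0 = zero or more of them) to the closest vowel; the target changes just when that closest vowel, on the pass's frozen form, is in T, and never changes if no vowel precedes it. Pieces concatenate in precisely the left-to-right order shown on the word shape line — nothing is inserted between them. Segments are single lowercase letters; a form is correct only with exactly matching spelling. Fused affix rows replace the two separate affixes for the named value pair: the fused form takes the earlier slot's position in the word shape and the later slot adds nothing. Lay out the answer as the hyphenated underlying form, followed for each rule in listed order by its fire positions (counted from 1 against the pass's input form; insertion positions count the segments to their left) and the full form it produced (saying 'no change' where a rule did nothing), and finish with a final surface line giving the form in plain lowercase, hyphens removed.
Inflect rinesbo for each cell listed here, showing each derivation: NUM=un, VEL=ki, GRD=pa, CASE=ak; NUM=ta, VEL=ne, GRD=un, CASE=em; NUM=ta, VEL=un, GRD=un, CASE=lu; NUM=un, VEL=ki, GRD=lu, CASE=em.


cell NUM=un, VEL=ki, GRD=pa, CASE=ak:
underlying: una-rinesbo-ram-paz-p
1. e -> o, i -> u / B C0 _: fires at position(s) 5: unarunesborampazp
2. o -> e, u -> i / F C0 _: fires at position(s) 10: unarunesberampazp
surface: unarunesberampazp

cell NUM=ta, VEL=ne, GRD=un, CASE=em:
underlying: vi-rinesbo-pa-ut-mi
1. e -> o, i -> u / B C0 _: fires at position(s) 15: virinesbopautmu
2. o -> e, u -> i / F C0 _: fires at position(s) 9: virinesbepautmu
surface: virinesbepautmu

cell NUM=ta, VEL=un, GRD=un, CASE=lu:
underlying: vuk-rinesbo-pa-ut-m
1. e -> o, i -> u / B C0 _: fires at position(s) 5: vukrunesbopautm
2. o -> e, u -> i / F C0 _: fires at position(s) 10: vukrunesbepautm
surface: vukrunesbepautm

cell NUM=un, VEL=ki, GRD=lu, CASE=em:
underlying: vi-rinesbo-but-p
1. e -> o, i -> u / B C0 _: no change
2. o -> e, u -> i / F C0 _: fires at position(s) 9: virinesbebutp
surface: virinesbebutp
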